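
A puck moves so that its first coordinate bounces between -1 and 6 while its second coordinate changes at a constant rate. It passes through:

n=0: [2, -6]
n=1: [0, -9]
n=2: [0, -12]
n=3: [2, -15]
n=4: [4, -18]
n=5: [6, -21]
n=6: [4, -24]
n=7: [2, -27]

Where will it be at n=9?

[0, -33]

The first coordinate travels 2 per step and bounces off the walls at -1 and 6.
  step 8: 2 → 0
  step 9: 0 → 0
The second coordinate changes by -3 each step: at step 9 it is -33.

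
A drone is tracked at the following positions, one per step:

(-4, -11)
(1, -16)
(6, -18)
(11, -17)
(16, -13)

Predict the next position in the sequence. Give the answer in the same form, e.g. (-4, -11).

(21, -6)

Successive displacements: (+5, -5), (+5, -2), (+5, +1), (+5, +4) — each changes by (+0, +3).
step 5: (16, -13) + (+5, +7) → (21, -6)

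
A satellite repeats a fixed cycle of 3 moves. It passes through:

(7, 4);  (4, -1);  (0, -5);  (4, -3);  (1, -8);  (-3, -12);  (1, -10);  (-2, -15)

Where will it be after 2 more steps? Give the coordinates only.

Differencing gives (-3, -5), (-4, -4), (+4, +2), (-3, -5), (-4, -4), (+4, +2), (-3, -5). This is the pattern (-3, -5), (-4, -4), (+4, +2) repeated.
step 8: apply (-4, -4) → (-6, -19)
step 9: apply (+4, +2) → (-2, -17)

(-2, -17)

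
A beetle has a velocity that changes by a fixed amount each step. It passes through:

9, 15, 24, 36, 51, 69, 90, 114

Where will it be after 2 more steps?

Taking differences between consecutive positions: +6, +9, +12, +15, +18, +21, +24. These grow by +3 each step.
step 8: 114 + 27 → 141
step 9: 141 + 30 → 171

171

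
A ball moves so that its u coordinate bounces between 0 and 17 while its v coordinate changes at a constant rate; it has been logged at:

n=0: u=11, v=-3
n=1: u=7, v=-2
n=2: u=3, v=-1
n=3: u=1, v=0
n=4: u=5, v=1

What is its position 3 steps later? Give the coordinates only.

u=17, v=4

The u coordinate travels 4 per step and bounces off the walls at 0 and 17.
  step 5: 5 → 9
  step 6: 9 → 13
  step 7: 13 → 17
The v coordinate changes by +1 each step: at step 7 it is 4.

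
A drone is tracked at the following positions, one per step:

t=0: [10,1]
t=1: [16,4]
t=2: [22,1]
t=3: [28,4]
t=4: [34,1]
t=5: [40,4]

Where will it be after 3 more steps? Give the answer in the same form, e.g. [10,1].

First: linear, +6 per step → 58 at step 8.
Second: cycles through 1, 4 every 2 steps. Step 8 lands at position 0 of the cycle → 1.

[58,1]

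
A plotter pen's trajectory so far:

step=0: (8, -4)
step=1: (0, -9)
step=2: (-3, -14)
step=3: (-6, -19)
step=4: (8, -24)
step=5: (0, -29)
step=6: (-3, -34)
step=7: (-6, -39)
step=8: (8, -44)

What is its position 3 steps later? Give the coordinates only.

First: cycles through 8, 0, -3, -6 every 4 steps. Step 11 lands at position 3 of the cycle → -6.
Second: linear, -5 per step → -59 at step 11.

(-6, -59)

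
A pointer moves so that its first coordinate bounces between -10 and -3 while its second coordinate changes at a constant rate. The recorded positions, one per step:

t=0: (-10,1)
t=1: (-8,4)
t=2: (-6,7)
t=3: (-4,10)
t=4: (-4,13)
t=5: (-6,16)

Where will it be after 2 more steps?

(-10,22)

The first coordinate travels 2 per step and bounces off the walls at -10 and -3.
  step 6: -6 → -8
  step 7: -8 → -10
The second coordinate changes by +3 each step: at step 7 it is 22.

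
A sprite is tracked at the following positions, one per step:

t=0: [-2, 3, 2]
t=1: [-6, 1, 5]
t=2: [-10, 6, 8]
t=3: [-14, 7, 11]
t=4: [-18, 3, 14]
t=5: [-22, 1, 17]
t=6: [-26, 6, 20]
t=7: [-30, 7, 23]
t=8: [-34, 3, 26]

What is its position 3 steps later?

[-46, 7, 35]

First: linear, -4 per step → -46 at step 11.
Second: cycles through 3, 1, 6, 7 every 4 steps. Step 11 lands at position 3 of the cycle → 7.
Third: linear, +3 per step → 35 at step 11.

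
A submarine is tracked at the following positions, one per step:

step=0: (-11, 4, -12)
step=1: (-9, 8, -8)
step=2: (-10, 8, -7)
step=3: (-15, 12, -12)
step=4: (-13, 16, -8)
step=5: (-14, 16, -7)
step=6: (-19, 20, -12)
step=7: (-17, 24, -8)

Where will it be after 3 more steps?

(-21, 32, -8)

Differencing gives (+2, +4, +4), (-1, +0, +1), (-5, +4, -5), (+2, +4, +4), (-1, +0, +1), (-5, +4, -5), (+2, +4, +4). This is the pattern (+2, +4, +4), (-1, +0, +1), (-5, +4, -5) repeated.
step 8: apply (-1, +0, +1) → (-18, 24, -7)
step 9: apply (-5, +4, -5) → (-23, 28, -12)
step 10: apply (+2, +4, +4) → (-21, 32, -8)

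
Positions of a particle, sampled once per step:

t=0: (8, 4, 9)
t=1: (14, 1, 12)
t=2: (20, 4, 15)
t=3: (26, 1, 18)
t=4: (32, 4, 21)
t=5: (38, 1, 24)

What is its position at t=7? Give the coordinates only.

The first coordinate changes by +6 each step, so at step 7 it is 8 + 7·(6) = 50.
The second coordinate repeats the cycle [4, 1] with period 2; step 7 mod 2 = 1, giving 1.
The third coordinate changes by +3 each step, so at step 7 it is 9 + 7·(3) = 30.

(50, 1, 30)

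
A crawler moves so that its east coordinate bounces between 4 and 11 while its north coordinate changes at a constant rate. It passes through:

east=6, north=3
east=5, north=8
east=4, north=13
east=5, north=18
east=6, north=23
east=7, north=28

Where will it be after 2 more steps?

east=9, north=38

The east coordinate travels 1 per step and bounces off the walls at 4 and 11.
  step 6: 7 → 8
  step 7: 8 → 9
The north coordinate changes by +5 each step: at step 7 it is 38.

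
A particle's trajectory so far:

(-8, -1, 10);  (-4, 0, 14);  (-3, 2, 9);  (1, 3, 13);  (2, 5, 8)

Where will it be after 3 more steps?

(11, 9, 11)

The moves between consecutive positions are (+4, +1, +4), (+1, +2, -5), (+4, +1, +4), (+1, +2, -5); they repeat the 2-cycle [(+4, +1, +4), (+1, +2, -5)].
step 5: apply (+4, +1, +4) → (6, 6, 12)
step 6: apply (+1, +2, -5) → (7, 8, 7)
step 7: apply (+4, +1, +4) → (11, 9, 11)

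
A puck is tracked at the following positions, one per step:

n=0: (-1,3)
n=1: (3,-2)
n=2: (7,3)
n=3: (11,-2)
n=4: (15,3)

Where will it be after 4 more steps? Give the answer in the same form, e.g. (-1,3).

(31,3)

First: linear, +4 per step → 31 at step 8.
Second: cycles through 3, -2 every 2 steps. Step 8 lands at position 0 of the cycle → 3.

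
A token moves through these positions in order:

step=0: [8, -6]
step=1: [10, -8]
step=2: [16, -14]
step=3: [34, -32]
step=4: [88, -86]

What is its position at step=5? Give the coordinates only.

The jumps are [+2, -2], [+6, -6], [+18, -18], [+54, -54] — a geometric progression with ratio 3.
step 5: [88, -86] + [+162, -162] → [250, -248]

[250, -248]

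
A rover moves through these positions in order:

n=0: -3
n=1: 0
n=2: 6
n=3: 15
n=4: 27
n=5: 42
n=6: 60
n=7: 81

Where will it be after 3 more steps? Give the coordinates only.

Taking differences between consecutive positions: +3, +6, +9, +12, +15, +18, +21. These grow by +3 each step.
step 8: 81 + 24 → 105
step 9: 105 + 27 → 132
step 10: 132 + 30 → 162

162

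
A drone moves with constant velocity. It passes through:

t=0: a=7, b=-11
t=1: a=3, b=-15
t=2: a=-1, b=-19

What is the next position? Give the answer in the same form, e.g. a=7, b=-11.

Constant displacement of (-4, -4) per step.
step 3: a=-1, b=-19 + (-4, -4) → a=-5, b=-23

a=-5, b=-23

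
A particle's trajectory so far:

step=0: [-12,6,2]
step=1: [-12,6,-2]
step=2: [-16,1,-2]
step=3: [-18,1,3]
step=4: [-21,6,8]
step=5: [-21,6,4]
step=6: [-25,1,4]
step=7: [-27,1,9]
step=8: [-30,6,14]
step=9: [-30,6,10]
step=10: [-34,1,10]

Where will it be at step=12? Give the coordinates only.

[-39,6,20]

Step-to-step displacements: [+0,+0,-4], [-4,-5,+0], [-2,+0,+5], [-3,+5,+5], [+0,+0,-4], [-4,-5,+0], [-2,+0,+5], [-3,+5,+5], [+0,+0,-4], [-4,-5,+0] — a repeating cycle of length 4.
step 11: apply [-2,+0,+5] → [-36,1,15]
step 12: apply [-3,+5,+5] → [-39,6,20]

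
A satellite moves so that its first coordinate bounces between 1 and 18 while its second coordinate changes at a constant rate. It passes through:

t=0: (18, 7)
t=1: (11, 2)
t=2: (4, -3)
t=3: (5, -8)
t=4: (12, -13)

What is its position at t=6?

The first coordinate reflects between 1 and 18, moving 7 per step.
  step 5: 12 → 17
  step 6: 17 → 10
The second coordinate changes by -5 each step: at step 6 it is -23.

(10, -23)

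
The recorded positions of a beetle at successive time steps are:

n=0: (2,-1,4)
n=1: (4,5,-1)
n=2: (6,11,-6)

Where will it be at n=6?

(14,35,-26)

The position changes by (+2,+6,-5) every step.
step 3: (6,11,-6) + (+2,+6,-5) → (8,17,-11)
step 4: (8,17,-11) + (+2,+6,-5) → (10,23,-16)
step 5: (10,23,-16) + (+2,+6,-5) → (12,29,-21)
step 6: (12,29,-21) + (+2,+6,-5) → (14,35,-26)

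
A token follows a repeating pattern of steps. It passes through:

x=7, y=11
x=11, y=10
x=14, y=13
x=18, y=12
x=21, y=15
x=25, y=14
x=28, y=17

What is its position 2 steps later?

The moves between consecutive positions are (+4,-1), (+3,+3), (+4,-1), (+3,+3), (+4,-1), (+3,+3); they repeat the 2-cycle [(+4,-1), (+3,+3)].
step 7: apply (+4,-1) → x=32, y=16
step 8: apply (+3,+3) → x=35, y=19

x=35, y=19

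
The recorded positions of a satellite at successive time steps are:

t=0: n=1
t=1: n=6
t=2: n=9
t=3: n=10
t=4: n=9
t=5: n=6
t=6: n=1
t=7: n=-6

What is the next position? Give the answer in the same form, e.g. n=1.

n=-15

First differences are +5, +3, +1, -1, -3, -5, -7; their common second difference is -2 (constant acceleration).
step 8: -6 − 9 → n=-15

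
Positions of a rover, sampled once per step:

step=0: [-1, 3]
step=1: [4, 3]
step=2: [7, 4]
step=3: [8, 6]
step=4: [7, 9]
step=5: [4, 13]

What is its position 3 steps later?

[-17, 31]

Taking differences between consecutive positions: [+5, +0], [+3, +1], [+1, +2], [-1, +3], [-3, +4]. These grow by [-2, +1] each step.
step 6: [4, 13] + [-5, +5] → [-1, 18]
step 7: [-1, 18] + [-7, +6] → [-8, 24]
step 8: [-8, 24] + [-9, +7] → [-17, 31]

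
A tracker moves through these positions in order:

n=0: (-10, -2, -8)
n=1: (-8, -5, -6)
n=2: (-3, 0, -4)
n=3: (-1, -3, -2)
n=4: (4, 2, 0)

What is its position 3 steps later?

Differencing gives (+2, -3, +2), (+5, +5, +2), (+2, -3, +2), (+5, +5, +2). This is the pattern (+2, -3, +2), (+5, +5, +2) repeated.
step 5: apply (+2, -3, +2) → (6, -1, 2)
step 6: apply (+5, +5, +2) → (11, 4, 4)
step 7: apply (+2, -3, +2) → (13, 1, 6)

(13, 1, 6)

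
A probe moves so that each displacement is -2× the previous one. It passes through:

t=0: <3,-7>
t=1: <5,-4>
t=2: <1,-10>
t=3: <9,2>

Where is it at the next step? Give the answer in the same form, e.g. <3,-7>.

Consecutive displacements <+2,+3>, <-4,-6>, <+8,+12> scale by a factor of -2 each step.
step 4: <9,2> + <-16,-24> → <-7,-22>

<-7,-22>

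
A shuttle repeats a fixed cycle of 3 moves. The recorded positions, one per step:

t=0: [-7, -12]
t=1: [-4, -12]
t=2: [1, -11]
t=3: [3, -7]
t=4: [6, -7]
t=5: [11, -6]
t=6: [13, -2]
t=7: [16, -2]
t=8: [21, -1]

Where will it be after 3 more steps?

[31, 4]

Differencing gives [+3, +0], [+5, +1], [+2, +4], [+3, +0], [+5, +1], [+2, +4], [+3, +0], [+5, +1]. This is the pattern [+3, +0], [+5, +1], [+2, +4] repeated.
step 9: apply [+2, +4] → [23, 3]
step 10: apply [+3, +0] → [26, 3]
step 11: apply [+5, +1] → [31, 4]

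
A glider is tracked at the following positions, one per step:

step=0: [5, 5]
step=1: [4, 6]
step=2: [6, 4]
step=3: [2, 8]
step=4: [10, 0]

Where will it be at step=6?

[26, -16]

Consecutive displacements [-1, +1], [+2, -2], [-4, +4], [+8, -8] scale by a factor of -2 each step.
step 5: [10, 0] + [-16, +16] → [-6, 16]
step 6: [-6, 16] + [+32, -32] → [26, -16]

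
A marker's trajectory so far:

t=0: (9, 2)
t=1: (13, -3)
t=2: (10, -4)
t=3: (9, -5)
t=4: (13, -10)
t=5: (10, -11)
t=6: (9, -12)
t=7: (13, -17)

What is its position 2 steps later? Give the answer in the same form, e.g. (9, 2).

The moves between consecutive positions are (+4, -5), (-3, -1), (-1, -1), (+4, -5), (-3, -1), (-1, -1), (+4, -5); they repeat the 3-cycle [(+4, -5), (-3, -1), (-1, -1)].
step 8: apply (-3, -1) → (10, -18)
step 9: apply (-1, -1) → (9, -19)

(9, -19)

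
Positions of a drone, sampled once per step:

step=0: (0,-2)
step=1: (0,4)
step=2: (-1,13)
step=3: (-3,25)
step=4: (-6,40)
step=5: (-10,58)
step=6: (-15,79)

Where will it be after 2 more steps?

First differences are (+0,+6), (-1,+9), (-2,+12), (-3,+15), (-4,+18), (-5,+21); their common second difference is (-1,+3) (constant acceleration).
step 7: (-15,79) + (-6,+24) → (-21,103)
step 8: (-21,103) + (-7,+27) → (-28,130)

(-28,130)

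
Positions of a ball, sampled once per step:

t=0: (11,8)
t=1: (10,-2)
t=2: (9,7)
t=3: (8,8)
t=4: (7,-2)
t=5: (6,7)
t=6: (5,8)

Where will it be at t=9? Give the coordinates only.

(2,8)

The first coordinate changes by -1 each step, so at step 9 it is 11 + 9·(-1) = 2.
The second coordinate repeats the cycle [8, -2, 7] with period 3; step 9 mod 3 = 0, giving 8.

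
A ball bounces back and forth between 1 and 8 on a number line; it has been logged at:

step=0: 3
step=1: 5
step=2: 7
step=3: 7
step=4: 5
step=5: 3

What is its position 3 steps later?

5

The value reflects between 1 and 8, moving 2 per step.
  step 6: 3 → 1
  step 7: 1 → 3
  step 8: 3 → 5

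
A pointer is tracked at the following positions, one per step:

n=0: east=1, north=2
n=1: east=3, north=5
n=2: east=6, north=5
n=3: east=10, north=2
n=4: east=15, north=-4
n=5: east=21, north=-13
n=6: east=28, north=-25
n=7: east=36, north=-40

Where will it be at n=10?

First differences are (+2, +3), (+3, +0), (+4, -3), (+5, -6), (+6, -9), (+7, -12), (+8, -15); their common second difference is (+1, -3) (constant acceleration).
step 8: east=36, north=-40 + (+9, -18) → east=45, north=-58
step 9: east=45, north=-58 + (+10, -21) → east=55, north=-79
step 10: east=55, north=-79 + (+11, -24) → east=66, north=-103

east=66, north=-103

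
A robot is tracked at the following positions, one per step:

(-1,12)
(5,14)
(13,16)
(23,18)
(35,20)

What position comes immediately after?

(49,22)

Successive displacements: (+6,+2), (+8,+2), (+10,+2), (+12,+2) — each changes by (+2,+0).
step 5: (35,20) + (+14,+2) → (49,22)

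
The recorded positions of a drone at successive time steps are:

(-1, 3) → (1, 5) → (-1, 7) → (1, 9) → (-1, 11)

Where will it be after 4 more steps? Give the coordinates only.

(-1, 19)

First: cycles through -1, 1 every 2 steps. Step 8 lands at position 0 of the cycle → -1.
Second: linear, +2 per step → 19 at step 8.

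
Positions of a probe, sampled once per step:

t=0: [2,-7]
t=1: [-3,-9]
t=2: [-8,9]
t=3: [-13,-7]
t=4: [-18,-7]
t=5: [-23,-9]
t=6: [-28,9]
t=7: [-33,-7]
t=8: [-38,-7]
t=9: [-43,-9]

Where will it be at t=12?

[-58,-7]

The first coordinate changes by -5 each step, so at step 12 it is 2 + 12·(-5) = -58.
The second coordinate repeats the cycle [-7, -9, 9, -7] with period 4; step 12 mod 4 = 0, giving -7.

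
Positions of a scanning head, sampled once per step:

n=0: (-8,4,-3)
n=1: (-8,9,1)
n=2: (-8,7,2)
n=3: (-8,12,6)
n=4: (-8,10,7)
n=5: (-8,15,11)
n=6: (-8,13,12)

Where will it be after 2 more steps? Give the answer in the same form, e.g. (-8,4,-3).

(-8,16,17)

Step-to-step displacements: (+0,+5,+4), (+0,-2,+1), (+0,+5,+4), (+0,-2,+1), (+0,+5,+4), (+0,-2,+1) — a repeating cycle of length 2.
step 7: apply (+0,+5,+4) → (-8,18,16)
step 8: apply (+0,-2,+1) → (-8,16,17)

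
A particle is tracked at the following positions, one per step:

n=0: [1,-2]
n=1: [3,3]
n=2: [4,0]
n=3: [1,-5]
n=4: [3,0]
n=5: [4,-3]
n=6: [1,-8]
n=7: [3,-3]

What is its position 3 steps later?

[3,-6]

The moves between consecutive positions are [+2,+5], [+1,-3], [-3,-5], [+2,+5], [+1,-3], [-3,-5], [+2,+5]; they repeat the 3-cycle [[+2,+5], [+1,-3], [-3,-5]].
step 8: apply [+1,-3] → [4,-6]
step 9: apply [-3,-5] → [1,-11]
step 10: apply [+2,+5] → [3,-6]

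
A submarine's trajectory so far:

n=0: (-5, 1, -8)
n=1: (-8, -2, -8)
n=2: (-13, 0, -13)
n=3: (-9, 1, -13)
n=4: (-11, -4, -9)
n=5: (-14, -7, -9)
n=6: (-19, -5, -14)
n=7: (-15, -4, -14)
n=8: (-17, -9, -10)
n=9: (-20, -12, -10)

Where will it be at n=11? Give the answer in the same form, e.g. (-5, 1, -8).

Differencing gives (-3, -3, +0), (-5, +2, -5), (+4, +1, +0), (-2, -5, +4), (-3, -3, +0), (-5, +2, -5), (+4, +1, +0), (-2, -5, +4), (-3, -3, +0). This is the pattern (-3, -3, +0), (-5, +2, -5), (+4, +1, +0), (-2, -5, +4) repeated.
step 10: apply (-5, +2, -5) → (-25, -10, -15)
step 11: apply (+4, +1, +0) → (-21, -9, -15)

(-21, -9, -15)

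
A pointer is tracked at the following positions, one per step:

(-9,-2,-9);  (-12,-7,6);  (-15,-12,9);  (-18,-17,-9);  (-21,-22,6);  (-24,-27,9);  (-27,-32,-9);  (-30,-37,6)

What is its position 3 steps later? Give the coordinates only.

The first coordinate changes by -3 each step, so at step 10 it is -9 + 10·(-3) = -39.
The second coordinate changes by -5 each step, so at step 10 it is -2 + 10·(-5) = -52.
The third coordinate repeats the cycle [-9, 6, 9] with period 3; step 10 mod 3 = 1, giving 6.

(-39,-52,6)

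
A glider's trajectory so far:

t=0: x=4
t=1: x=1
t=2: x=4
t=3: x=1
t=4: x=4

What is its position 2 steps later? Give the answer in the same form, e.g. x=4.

Consecutive displacements -3, +3, -3, +3 scale by a factor of -1 each step.
step 5: 4 − 3 → x=1
step 6: 1 + 3 → x=4

x=4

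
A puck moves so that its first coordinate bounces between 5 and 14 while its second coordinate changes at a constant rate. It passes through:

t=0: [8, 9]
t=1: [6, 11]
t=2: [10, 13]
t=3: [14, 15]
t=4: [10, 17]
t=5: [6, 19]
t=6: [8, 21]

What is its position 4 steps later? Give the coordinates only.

The first coordinate reflects between 5 and 14, moving 4 per step.
  step 7: 8 → 12
  step 8: 12 → 12
  step 9: 12 → 8
  step 10: 8 → 6
The second coordinate changes by +2 each step: at step 10 it is 29.

[6, 29]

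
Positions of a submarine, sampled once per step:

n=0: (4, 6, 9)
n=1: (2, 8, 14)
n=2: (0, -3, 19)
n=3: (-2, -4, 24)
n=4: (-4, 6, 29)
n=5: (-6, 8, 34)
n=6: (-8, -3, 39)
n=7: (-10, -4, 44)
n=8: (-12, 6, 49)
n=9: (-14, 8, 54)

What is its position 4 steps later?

First: linear, -2 per step → -22 at step 13.
Second: cycles through 6, 8, -3, -4 every 4 steps. Step 13 lands at position 1 of the cycle → 8.
Third: linear, +5 per step → 74 at step 13.

(-22, 8, 74)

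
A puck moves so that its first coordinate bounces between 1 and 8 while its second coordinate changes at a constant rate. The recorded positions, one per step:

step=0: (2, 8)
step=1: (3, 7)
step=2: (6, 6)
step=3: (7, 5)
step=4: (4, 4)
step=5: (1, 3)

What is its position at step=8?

The first coordinate travels 3 per step and bounces off the walls at 1 and 8.
  step 6: 1 → 4
  step 7: 4 → 7
  step 8: 7 → 6
The second coordinate changes by -1 each step: at step 8 it is 0.

(6, 0)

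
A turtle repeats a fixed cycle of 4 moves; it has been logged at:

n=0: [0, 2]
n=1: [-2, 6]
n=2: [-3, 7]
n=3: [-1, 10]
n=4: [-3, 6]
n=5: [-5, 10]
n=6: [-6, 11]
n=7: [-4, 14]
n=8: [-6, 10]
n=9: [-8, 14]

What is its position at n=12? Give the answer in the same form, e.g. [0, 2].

Differencing gives [-2, +4], [-1, +1], [+2, +3], [-2, -4], [-2, +4], [-1, +1], [+2, +3], [-2, -4], [-2, +4]. This is the pattern [-2, +4], [-1, +1], [+2, +3], [-2, -4] repeated.
step 10: apply [-1, +1] → [-9, 15]
step 11: apply [+2, +3] → [-7, 18]
step 12: apply [-2, -4] → [-9, 14]

[-9, 14]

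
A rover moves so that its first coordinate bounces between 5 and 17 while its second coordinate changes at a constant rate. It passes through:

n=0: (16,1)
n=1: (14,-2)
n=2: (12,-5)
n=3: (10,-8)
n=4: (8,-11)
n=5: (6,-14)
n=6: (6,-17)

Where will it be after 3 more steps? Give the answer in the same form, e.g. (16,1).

The first coordinate travels 2 per step and bounces off the walls at 5 and 17.
  step 7: 6 → 8
  step 8: 8 → 10
  step 9: 10 → 12
The second coordinate changes by -3 each step: at step 9 it is -26.

(12,-26)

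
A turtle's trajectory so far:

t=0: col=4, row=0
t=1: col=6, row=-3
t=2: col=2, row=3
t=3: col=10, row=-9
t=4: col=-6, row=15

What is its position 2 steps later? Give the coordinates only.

col=-38, row=63

Step-to-step displacements: (+2, -3), (-4, +6), (+8, -12), (-16, +24); each is -2× the previous.
step 5: col=-6, row=15 + (+32, -48) → col=26, row=-33
step 6: col=26, row=-33 + (-64, +96) → col=-38, row=63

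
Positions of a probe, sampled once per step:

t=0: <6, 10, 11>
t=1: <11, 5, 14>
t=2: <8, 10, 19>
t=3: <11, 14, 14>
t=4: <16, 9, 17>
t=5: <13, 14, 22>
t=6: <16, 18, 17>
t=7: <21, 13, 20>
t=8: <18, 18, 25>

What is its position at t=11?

<23, 22, 28>

Differencing gives <+5, -5, +3>, <-3, +5, +5>, <+3, +4, -5>, <+5, -5, +3>, <-3, +5, +5>, <+3, +4, -5>, <+5, -5, +3>, <-3, +5, +5>. This is the pattern <+5, -5, +3>, <-3, +5, +5>, <+3, +4, -5> repeated.
step 9: apply <+3, +4, -5> → <21, 22, 20>
step 10: apply <+5, -5, +3> → <26, 17, 23>
step 11: apply <-3, +5, +5> → <23, 22, 28>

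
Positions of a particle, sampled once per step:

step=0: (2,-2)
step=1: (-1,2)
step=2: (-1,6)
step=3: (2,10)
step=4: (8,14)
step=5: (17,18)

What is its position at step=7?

Successive displacements: (-3,+4), (+0,+4), (+3,+4), (+6,+4), (+9,+4) — each changes by (+3,+0).
step 6: (17,18) + (+12,+4) → (29,22)
step 7: (29,22) + (+15,+4) → (44,26)

(44,26)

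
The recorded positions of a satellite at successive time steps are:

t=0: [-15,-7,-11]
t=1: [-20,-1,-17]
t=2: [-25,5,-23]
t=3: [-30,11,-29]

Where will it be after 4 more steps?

[-50,35,-53]

The position changes by [-5,+6,-6] every step.
step 4: [-30,11,-29] + [-5,+6,-6] → [-35,17,-35]
step 5: [-35,17,-35] + [-5,+6,-6] → [-40,23,-41]
step 6: [-40,23,-41] + [-5,+6,-6] → [-45,29,-47]
step 7: [-45,29,-47] + [-5,+6,-6] → [-50,35,-53]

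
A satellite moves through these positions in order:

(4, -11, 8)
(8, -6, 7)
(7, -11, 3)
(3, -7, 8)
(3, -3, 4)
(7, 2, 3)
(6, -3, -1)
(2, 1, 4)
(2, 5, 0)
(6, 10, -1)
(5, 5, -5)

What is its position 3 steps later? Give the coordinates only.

(5, 18, -5)

The moves between consecutive positions are (+4, +5, -1), (-1, -5, -4), (-4, +4, +5), (+0, +4, -4), (+4, +5, -1), (-1, -5, -4), (-4, +4, +5), (+0, +4, -4), (+4, +5, -1), (-1, -5, -4); they repeat the 4-cycle [(+4, +5, -1), (-1, -5, -4), (-4, +4, +5), (+0, +4, -4)].
step 11: apply (-4, +4, +5) → (1, 9, 0)
step 12: apply (+0, +4, -4) → (1, 13, -4)
step 13: apply (+4, +5, -1) → (5, 18, -5)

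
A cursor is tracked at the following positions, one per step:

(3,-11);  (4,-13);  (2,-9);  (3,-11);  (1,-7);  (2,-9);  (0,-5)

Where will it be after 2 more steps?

(-1,-3)

Differencing gives (+1,-2), (-2,+4), (+1,-2), (-2,+4), (+1,-2), (-2,+4). This is the pattern (+1,-2), (-2,+4) repeated.
step 7: apply (+1,-2) → (1,-7)
step 8: apply (-2,+4) → (-1,-3)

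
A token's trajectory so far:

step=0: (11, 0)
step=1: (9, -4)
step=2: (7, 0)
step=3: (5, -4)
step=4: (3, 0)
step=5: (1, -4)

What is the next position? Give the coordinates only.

(-1, 0)

The first coordinate changes by -2 each step, so at step 6 it is 11 + 6·(-2) = -1.
The second coordinate repeats the cycle [0, -4] with period 2; step 6 mod 2 = 0, giving 0.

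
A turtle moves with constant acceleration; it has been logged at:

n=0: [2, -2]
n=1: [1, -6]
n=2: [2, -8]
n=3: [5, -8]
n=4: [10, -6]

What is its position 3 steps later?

Successive displacements: [-1, -4], [+1, -2], [+3, +0], [+5, +2] — each changes by [+2, +2].
step 5: [10, -6] + [+7, +4] → [17, -2]
step 6: [17, -2] + [+9, +6] → [26, 4]
step 7: [26, 4] + [+11, +8] → [37, 12]

[37, 12]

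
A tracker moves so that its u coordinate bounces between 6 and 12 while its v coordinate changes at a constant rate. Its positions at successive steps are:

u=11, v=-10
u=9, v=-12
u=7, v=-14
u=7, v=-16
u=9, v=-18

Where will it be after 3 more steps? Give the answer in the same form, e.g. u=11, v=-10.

The u coordinate reflects between 6 and 12, moving 2 per step.
  step 5: 9 → 11
  step 6: 11 → 11
  step 7: 11 → 9
The v coordinate changes by -2 each step: at step 7 it is -24.

u=9, v=-24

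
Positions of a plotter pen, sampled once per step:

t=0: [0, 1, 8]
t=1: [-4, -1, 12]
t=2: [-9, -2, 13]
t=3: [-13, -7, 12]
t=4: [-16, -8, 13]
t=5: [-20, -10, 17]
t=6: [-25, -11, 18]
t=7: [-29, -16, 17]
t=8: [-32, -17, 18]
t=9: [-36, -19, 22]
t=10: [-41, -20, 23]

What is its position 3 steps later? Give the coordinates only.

Step-to-step displacements: [-4, -2, +4], [-5, -1, +1], [-4, -5, -1], [-3, -1, +1], [-4, -2, +4], [-5, -1, +1], [-4, -5, -1], [-3, -1, +1], [-4, -2, +4], [-5, -1, +1] — a repeating cycle of length 4.
step 11: apply [-4, -5, -1] → [-45, -25, 22]
step 12: apply [-3, -1, +1] → [-48, -26, 23]
step 13: apply [-4, -2, +4] → [-52, -28, 27]

[-52, -28, 27]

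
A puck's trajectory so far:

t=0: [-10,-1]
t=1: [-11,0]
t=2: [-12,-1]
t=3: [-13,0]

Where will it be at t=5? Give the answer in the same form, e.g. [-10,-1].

First: linear, -1 per step → -15 at step 5.
Second: cycles through -1, 0 every 2 steps. Step 5 lands at position 1 of the cycle → 0.

[-15,0]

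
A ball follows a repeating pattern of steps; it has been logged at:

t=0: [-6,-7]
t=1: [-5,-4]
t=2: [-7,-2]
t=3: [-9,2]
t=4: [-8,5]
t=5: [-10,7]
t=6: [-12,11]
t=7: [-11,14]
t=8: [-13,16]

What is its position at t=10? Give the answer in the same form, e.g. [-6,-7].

[-14,23]

Step-to-step displacements: [+1,+3], [-2,+2], [-2,+4], [+1,+3], [-2,+2], [-2,+4], [+1,+3], [-2,+2] — a repeating cycle of length 3.
step 9: apply [-2,+4] → [-15,20]
step 10: apply [+1,+3] → [-14,23]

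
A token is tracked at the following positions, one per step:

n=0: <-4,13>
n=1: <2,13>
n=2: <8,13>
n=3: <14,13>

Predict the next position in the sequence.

<20,13>

Constant displacement of <+6,+0> per step.
step 4: <14,13> + <+6,+0> → <20,13>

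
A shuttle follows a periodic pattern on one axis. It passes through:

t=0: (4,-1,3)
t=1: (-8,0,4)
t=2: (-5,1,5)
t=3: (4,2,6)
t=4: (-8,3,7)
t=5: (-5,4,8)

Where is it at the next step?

(4,5,9)

The first coordinate repeats the cycle [4, -8, -5] with period 3; step 6 mod 3 = 0, giving 4.
The second coordinate changes by +1 each step, so at step 6 it is -1 + 6·(1) = 5.
The third coordinate changes by +1 each step, so at step 6 it is 3 + 6·(1) = 9.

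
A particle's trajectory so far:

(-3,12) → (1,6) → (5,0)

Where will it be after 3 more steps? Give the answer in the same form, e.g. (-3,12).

Each step adds (+4,-6) to the position.
step 3: (5,0) + (+4,-6) → (9,-6)
step 4: (9,-6) + (+4,-6) → (13,-12)
step 5: (13,-12) + (+4,-6) → (17,-18)

(17,-18)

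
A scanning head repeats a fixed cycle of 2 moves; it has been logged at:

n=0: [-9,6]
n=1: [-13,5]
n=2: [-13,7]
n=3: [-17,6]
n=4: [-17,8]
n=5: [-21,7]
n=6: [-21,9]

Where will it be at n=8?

[-25,10]

Differencing gives [-4,-1], [+0,+2], [-4,-1], [+0,+2], [-4,-1], [+0,+2]. This is the pattern [-4,-1], [+0,+2] repeated.
step 7: apply [-4,-1] → [-25,8]
step 8: apply [+0,+2] → [-25,10]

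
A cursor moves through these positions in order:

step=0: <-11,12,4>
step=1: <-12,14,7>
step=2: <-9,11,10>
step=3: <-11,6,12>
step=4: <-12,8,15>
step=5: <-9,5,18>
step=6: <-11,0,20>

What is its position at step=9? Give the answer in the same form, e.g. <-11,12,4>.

<-11,-6,28>

Step-to-step displacements: <-1,+2,+3>, <+3,-3,+3>, <-2,-5,+2>, <-1,+2,+3>, <+3,-3,+3>, <-2,-5,+2> — a repeating cycle of length 3.
step 7: apply <-1,+2,+3> → <-12,2,23>
step 8: apply <+3,-3,+3> → <-9,-1,26>
step 9: apply <-2,-5,+2> → <-11,-6,28>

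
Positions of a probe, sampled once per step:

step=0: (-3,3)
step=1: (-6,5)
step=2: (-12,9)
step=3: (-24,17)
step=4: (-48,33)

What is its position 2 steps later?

(-192,129)

Consecutive displacements (-3,+2), (-6,+4), (-12,+8), (-24,+16) scale by a factor of 2 each step.
step 5: (-48,33) + (-48,+32) → (-96,65)
step 6: (-96,65) + (-96,+64) → (-192,129)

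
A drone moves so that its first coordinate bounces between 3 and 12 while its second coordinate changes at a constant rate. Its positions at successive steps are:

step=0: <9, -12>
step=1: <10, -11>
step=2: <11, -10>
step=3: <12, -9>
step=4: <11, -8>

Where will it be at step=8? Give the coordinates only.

The first coordinate travels 1 per step and bounces off the walls at 3 and 12.
  step 5: 11 → 10
  step 6: 10 → 9
  step 7: 9 → 8
  step 8: 8 → 7
The second coordinate changes by +1 each step: at step 8 it is -4.

<7, -4>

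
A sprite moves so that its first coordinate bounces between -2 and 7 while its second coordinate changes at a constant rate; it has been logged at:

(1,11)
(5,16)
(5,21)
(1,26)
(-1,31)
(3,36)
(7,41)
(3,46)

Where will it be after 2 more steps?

The first coordinate travels 4 per step and bounces off the walls at -2 and 7.
  step 8: 3 → -1
  step 9: -1 → 1
The second coordinate changes by +5 each step: at step 9 it is 56.

(1,56)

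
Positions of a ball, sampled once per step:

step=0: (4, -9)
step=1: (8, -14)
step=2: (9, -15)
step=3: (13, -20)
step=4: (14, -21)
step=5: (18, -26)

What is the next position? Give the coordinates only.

The moves between consecutive positions are (+4, -5), (+1, -1), (+4, -5), (+1, -1), (+4, -5); they repeat the 2-cycle [(+4, -5), (+1, -1)].
step 6: apply (+1, -1) → (19, -27)

(19, -27)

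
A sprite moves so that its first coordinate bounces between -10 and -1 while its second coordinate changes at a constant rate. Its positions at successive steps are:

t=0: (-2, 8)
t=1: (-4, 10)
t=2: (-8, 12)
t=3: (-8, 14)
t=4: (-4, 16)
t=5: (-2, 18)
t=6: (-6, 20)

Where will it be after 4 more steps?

The first coordinate travels 4 per step and bounces off the walls at -10 and -1.
  step 7: -6 → -10
  step 8: -10 → -6
  step 9: -6 → -2
  step 10: -2 → -4
The second coordinate changes by +2 each step: at step 10 it is 28.

(-4, 28)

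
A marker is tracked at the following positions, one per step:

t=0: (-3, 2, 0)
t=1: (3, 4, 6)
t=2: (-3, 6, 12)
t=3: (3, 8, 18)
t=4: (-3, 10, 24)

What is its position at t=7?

The first coordinate repeats the cycle [-3, 3] with period 2; step 7 mod 2 = 1, giving 3.
The second coordinate changes by +2 each step, so at step 7 it is 2 + 7·(2) = 16.
The third coordinate changes by +6 each step, so at step 7 it is 0 + 7·(6) = 42.

(3, 16, 42)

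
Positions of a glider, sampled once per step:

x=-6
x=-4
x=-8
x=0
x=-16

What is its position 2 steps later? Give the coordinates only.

x=-48

Step-to-step displacements: +2, -4, +8, -16; each is -2× the previous.
step 5: -16 + 32 → x=16
step 6: 16 − 64 → x=-48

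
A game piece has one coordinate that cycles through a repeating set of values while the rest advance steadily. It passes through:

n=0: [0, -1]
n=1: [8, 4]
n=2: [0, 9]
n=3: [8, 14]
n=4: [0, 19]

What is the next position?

The first coordinate repeats the cycle [0, 8] with period 2; step 5 mod 2 = 1, giving 8.
The second coordinate changes by +5 each step, so at step 5 it is -1 + 5·(5) = 24.

[8, 24]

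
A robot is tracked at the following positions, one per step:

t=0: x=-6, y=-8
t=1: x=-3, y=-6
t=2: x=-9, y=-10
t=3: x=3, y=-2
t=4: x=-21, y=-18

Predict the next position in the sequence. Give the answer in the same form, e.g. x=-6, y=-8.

The jumps are (+3, +2), (-6, -4), (+12, +8), (-24, -16) — a geometric progression with ratio -2.
step 5: x=-21, y=-18 + (+48, +32) → x=27, y=14

x=27, y=14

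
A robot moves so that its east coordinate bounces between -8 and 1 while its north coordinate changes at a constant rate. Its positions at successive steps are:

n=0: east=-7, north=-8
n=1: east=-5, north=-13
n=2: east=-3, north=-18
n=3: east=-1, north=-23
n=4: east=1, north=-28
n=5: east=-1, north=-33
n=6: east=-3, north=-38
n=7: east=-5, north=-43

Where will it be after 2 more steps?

east=-7, north=-53

The east coordinate travels 2 per step and bounces off the walls at -8 and 1.
  step 8: -5 → -7
  step 9: -7 → -7
The north coordinate changes by -5 each step: at step 9 it is -53.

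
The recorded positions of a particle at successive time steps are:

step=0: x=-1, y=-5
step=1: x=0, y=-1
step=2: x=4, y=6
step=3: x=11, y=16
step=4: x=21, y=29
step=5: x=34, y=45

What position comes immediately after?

Successive displacements: (+1,+4), (+4,+7), (+7,+10), (+10,+13), (+13,+16) — each changes by (+3,+3).
step 6: x=34, y=45 + (+16,+19) → x=50, y=64

x=50, y=64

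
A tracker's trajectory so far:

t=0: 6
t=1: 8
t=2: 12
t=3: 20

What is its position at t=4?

36

The jumps are +2, +4, +8 — a geometric progression with ratio 2.
step 4: 20 + 16 → 36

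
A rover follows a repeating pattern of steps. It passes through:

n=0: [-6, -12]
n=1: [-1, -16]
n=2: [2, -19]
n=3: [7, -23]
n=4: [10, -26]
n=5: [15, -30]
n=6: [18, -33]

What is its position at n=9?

[31, -44]

Step-to-step displacements: [+5, -4], [+3, -3], [+5, -4], [+3, -3], [+5, -4], [+3, -3] — a repeating cycle of length 2.
step 7: apply [+5, -4] → [23, -37]
step 8: apply [+3, -3] → [26, -40]
step 9: apply [+5, -4] → [31, -44]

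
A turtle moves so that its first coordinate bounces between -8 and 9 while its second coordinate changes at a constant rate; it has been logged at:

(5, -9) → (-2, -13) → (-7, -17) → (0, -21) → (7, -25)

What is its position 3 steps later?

(-6, -37)

The first coordinate travels 7 per step and bounces off the walls at -8 and 9.
  step 5: 7 → 4
  step 6: 4 → -3
  step 7: -3 → -6
The second coordinate changes by -4 each step: at step 7 it is -37.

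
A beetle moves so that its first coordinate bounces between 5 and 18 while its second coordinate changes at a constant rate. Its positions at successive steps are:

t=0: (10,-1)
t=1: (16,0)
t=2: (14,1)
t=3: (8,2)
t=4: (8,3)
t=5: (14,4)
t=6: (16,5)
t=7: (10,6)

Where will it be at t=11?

(12,10)

The first coordinate travels 6 per step and bounces off the walls at 5 and 18.
  step 8: 10 → 6
  step 9: 6 → 12
  step 10: 12 → 18
  step 11: 18 → 12
The second coordinate changes by +1 each step: at step 11 it is 10.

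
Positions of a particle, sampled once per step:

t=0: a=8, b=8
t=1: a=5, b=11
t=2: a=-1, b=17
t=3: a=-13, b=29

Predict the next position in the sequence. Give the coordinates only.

Consecutive displacements (-3,+3), (-6,+6), (-12,+12) scale by a factor of 2 each step.
step 4: a=-13, b=29 + (-24,+24) → a=-37, b=53

a=-37, b=53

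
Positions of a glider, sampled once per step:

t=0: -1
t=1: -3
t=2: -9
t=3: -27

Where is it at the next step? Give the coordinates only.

-81

The jumps are -2, -6, -18 — a geometric progression with ratio 3.
step 4: -27 − 54 → -81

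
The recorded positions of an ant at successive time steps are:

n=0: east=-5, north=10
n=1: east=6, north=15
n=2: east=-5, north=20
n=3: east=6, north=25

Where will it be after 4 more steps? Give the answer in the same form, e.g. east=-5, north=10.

east=6, north=45

The east coordinate repeats the cycle [-5, 6] with period 2; step 7 mod 2 = 1, giving 6.
The north coordinate changes by +5 each step, so at step 7 it is 10 + 7·(5) = 45.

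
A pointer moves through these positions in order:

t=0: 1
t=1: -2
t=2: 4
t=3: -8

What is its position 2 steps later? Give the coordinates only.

Consecutive displacements -3, +6, -12 scale by a factor of -2 each step.
step 4: -8 + 24 → 16
step 5: 16 − 48 → -32

-32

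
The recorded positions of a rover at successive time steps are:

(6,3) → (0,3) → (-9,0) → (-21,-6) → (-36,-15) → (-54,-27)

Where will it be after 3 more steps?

First differences are (-6,+0), (-9,-3), (-12,-6), (-15,-9), (-18,-12); their common second difference is (-3,-3) (constant acceleration).
step 6: (-54,-27) + (-21,-15) → (-75,-42)
step 7: (-75,-42) + (-24,-18) → (-99,-60)
step 8: (-99,-60) + (-27,-21) → (-126,-81)

(-126,-81)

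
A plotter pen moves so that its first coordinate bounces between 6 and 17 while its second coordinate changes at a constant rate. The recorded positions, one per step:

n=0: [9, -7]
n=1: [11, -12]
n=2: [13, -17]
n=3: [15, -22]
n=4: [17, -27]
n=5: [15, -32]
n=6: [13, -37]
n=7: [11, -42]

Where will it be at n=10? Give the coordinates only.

[7, -57]

The first coordinate travels 2 per step and bounces off the walls at 6 and 17.
  step 8: 11 → 9
  step 9: 9 → 7
  step 10: 7 → 7
The second coordinate changes by -5 each step: at step 10 it is -57.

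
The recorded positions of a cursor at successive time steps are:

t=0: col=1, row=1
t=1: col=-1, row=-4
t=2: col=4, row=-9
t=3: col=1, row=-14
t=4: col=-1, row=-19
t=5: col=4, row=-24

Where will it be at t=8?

col=4, row=-39

Col: cycles through 1, -1, 4 every 3 steps. Step 8 lands at position 2 of the cycle → 4.
Row: linear, -5 per step → -39 at step 8.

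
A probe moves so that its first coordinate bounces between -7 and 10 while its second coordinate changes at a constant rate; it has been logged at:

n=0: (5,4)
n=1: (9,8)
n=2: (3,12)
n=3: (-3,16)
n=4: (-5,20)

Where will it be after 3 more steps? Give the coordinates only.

(7,32)

The first coordinate travels 6 per step and bounces off the walls at -7 and 10.
  step 5: -5 → 1
  step 6: 1 → 7
  step 7: 7 → 7
The second coordinate changes by +4 each step: at step 7 it is 32.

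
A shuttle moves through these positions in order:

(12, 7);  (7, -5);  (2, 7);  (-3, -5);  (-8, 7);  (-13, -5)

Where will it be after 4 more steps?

The first coordinate changes by -5 each step, so at step 9 it is 12 + 9·(-5) = -33.
The second coordinate repeats the cycle [7, -5] with period 2; step 9 mod 2 = 1, giving -5.

(-33, -5)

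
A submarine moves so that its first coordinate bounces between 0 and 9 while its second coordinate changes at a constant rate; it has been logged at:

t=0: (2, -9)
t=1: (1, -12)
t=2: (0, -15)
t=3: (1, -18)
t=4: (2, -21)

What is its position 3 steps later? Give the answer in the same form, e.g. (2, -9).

The first coordinate travels 1 per step and bounces off the walls at 0 and 9.
  step 5: 2 → 3
  step 6: 3 → 4
  step 7: 4 → 5
The second coordinate changes by -3 each step: at step 7 it is -30.

(5, -30)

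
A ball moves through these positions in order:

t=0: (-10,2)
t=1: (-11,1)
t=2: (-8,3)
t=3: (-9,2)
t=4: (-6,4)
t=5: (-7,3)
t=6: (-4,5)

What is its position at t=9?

Step-to-step displacements: (-1,-1), (+3,+2), (-1,-1), (+3,+2), (-1,-1), (+3,+2) — a repeating cycle of length 2.
step 7: apply (-1,-1) → (-5,4)
step 8: apply (+3,+2) → (-2,6)
step 9: apply (-1,-1) → (-3,5)

(-3,5)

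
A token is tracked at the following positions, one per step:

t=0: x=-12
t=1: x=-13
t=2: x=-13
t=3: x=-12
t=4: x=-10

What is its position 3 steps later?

Successive displacements: -1, +0, +1, +2 — each changes by +1.
step 5: -10 + 3 → x=-7
step 6: -7 + 4 → x=-3
step 7: -3 + 5 → x=2

x=2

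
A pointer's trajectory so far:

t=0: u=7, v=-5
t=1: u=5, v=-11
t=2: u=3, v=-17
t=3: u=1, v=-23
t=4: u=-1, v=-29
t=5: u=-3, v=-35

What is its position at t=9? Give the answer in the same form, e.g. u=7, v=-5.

The position changes by (-2, -6) every step.
step 6: u=-3, v=-35 + (-2, -6) → u=-5, v=-41
step 7: u=-5, v=-41 + (-2, -6) → u=-7, v=-47
step 8: u=-7, v=-47 + (-2, -6) → u=-9, v=-53
step 9: u=-9, v=-53 + (-2, -6) → u=-11, v=-59

u=-11, v=-59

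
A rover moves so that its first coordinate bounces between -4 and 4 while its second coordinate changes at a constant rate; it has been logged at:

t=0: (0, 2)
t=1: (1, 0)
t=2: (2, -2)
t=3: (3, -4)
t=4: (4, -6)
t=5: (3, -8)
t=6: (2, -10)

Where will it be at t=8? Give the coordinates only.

(0, -14)

The first coordinate reflects between -4 and 4, moving 1 per step.
  step 7: 2 → 1
  step 8: 1 → 0
The second coordinate changes by -2 each step: at step 8 it is -14.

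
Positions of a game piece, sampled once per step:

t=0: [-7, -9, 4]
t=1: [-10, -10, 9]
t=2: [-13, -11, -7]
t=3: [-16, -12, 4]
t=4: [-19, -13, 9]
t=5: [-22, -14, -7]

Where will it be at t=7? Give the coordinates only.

[-28, -16, 9]

First: linear, -3 per step → -28 at step 7.
Second: linear, -1 per step → -16 at step 7.
Third: cycles through 4, 9, -7 every 3 steps. Step 7 lands at position 1 of the cycle → 9.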